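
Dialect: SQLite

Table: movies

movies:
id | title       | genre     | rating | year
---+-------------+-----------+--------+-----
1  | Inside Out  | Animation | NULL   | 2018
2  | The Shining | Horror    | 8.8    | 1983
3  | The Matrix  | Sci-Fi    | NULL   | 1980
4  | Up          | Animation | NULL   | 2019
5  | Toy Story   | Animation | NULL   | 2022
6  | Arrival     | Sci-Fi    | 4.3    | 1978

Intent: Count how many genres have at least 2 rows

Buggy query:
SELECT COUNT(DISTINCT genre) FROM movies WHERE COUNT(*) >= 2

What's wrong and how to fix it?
Bug: COUNT(*) cannot appear in WHERE; the per-group count doesn't exist yet

Fix: Group first with HAVING COUNT(*) >= 2, then COUNT the resulting groups

Corrected query:
SELECT COUNT(*) FROM (SELECT genre FROM movies GROUP BY genre HAVING COUNT(*) >= 2)

Result:
COUNT(*)
--------
2       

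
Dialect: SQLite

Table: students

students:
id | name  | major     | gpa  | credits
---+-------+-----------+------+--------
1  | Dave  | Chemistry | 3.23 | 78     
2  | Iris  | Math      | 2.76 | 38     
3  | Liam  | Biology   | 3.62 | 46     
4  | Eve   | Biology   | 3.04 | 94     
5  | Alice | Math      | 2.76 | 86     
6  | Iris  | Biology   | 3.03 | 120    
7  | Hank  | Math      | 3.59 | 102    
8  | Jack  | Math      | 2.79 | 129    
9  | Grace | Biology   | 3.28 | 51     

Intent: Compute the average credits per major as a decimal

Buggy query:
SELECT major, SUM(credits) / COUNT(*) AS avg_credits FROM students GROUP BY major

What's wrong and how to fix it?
Bug: SUM(credits) and COUNT(*) are both integers; the division truncates the fractional part

Fix: Cast one side to REAL so the division keeps the fractional part

Corrected query:
SELECT major, SUM(credits) * 1.0 / COUNT(*) AS avg_credits FROM students GROUP BY major

Result:
major     | avg_credits
----------+------------
Biology   | 77.75      
Chemistry | 78         
Math      | 88.75      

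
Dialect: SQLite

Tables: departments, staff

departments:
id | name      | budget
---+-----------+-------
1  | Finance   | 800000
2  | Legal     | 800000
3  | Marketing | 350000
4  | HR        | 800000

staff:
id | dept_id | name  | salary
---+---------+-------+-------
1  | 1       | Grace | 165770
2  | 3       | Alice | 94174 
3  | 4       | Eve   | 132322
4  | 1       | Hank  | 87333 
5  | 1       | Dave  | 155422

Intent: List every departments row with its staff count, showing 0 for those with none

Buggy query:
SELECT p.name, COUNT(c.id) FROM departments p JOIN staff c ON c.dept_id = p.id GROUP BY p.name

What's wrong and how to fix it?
Bug: An inner join excludes parents with zero children

Fix: Switch to LEFT JOIN to retain unmatched parent rows

Corrected query:
SELECT p.name, COUNT(c.id) FROM departments p LEFT JOIN staff c ON c.dept_id = p.id GROUP BY p.name

Result:
name      | COUNT(c.id)
----------+------------
Finance   | 3          
HR        | 1          
Legal     | 0          
Marketing | 1          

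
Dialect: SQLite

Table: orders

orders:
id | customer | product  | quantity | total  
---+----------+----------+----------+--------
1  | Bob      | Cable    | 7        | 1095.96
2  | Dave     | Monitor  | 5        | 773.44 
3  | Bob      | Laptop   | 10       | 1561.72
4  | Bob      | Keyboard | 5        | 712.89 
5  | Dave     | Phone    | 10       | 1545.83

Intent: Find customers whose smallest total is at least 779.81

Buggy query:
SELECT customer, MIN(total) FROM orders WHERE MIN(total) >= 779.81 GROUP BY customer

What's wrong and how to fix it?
Bug: Aggregates like MIN are computed per group after WHERE runs

Fix: Use HAVING for the per-group MIN condition

Corrected query:
SELECT customer, MIN(total) FROM orders GROUP BY customer HAVING MIN(total) >= 779.81

Result:
(no rows)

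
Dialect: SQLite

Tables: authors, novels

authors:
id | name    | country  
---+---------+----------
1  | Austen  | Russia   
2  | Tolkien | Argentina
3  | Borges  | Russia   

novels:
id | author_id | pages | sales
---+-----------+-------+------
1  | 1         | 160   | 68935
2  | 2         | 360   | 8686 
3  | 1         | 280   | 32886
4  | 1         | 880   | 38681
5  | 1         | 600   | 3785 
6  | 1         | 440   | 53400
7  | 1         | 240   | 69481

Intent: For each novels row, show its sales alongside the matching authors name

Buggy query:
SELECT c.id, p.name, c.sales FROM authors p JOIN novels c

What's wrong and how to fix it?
Bug: Missing join condition: each novels row is matched to all authors rows instead of just its own

Fix: Specify the join condition linking the foreign key to the parent id

Corrected query:
SELECT c.id, p.name, c.sales FROM authors p JOIN novels c ON c.author_id = p.id

Result:
id | name    | sales
---+---------+------
1  | Austen  | 68935
2  | Tolkien | 8686 
3  | Austen  | 32886
4  | Austen  | 38681
5  | Austen  | 3785 
6  | Austen  | 53400
7  | Austen  | 69481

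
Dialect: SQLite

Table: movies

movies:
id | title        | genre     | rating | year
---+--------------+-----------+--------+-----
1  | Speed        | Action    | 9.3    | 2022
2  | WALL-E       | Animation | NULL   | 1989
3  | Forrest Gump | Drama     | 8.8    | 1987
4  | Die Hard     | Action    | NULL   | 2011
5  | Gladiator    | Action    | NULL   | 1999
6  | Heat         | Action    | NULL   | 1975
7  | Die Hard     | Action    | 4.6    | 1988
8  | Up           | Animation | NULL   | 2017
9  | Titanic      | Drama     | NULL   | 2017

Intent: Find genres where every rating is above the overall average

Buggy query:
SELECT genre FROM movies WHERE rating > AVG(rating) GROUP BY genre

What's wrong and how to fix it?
Bug: WHERE evaluates per row before aggregation, so AVG() is unavailable

Fix: Compute the overall average in a scalar subquery and compare each group's MIN against it in HAVING

Corrected query:
SELECT genre FROM movies GROUP BY genre HAVING MIN(rating) > (SELECT AVG(rating) FROM movies)

Result:
genre
-----
Drama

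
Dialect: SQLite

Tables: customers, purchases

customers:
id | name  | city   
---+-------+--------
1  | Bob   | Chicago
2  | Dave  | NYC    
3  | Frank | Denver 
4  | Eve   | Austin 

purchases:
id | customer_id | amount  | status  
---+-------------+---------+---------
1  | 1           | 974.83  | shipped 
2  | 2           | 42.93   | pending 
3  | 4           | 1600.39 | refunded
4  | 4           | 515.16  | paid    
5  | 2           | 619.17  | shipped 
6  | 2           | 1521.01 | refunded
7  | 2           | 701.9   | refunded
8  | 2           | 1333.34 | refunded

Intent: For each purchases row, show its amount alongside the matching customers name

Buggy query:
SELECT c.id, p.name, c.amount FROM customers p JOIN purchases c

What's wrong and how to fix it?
Bug: JOIN with no ON clause produces a cartesian product; every purchases row pairs with every customers row

Fix: Add ON c.customer_id = p.id to the JOIN

Corrected query:
SELECT c.id, p.name, c.amount FROM customers p JOIN purchases c ON c.customer_id = p.id

Result:
id | name | amount 
---+------+--------
1  | Bob  | 974.83 
2  | Dave | 42.93  
3  | Eve  | 1600.39
4  | Eve  | 515.16 
5  | Dave | 619.17 
6  | Dave | 1521.01
7  | Dave | 701.9  
8  | Dave | 1333.34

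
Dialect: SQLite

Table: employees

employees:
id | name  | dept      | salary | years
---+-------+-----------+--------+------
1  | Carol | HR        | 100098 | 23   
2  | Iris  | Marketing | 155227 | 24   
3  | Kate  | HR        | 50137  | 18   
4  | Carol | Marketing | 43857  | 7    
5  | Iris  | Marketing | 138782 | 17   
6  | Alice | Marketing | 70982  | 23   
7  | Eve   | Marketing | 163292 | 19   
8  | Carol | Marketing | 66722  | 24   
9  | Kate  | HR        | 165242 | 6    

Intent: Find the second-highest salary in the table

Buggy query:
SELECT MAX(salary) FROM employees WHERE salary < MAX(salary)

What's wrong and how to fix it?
Bug: MAX(salary) on the right of the comparison is an aggregate-in-WHERE error

Fix: Put the inner MAX in a scalar subquery

Corrected query:
SELECT MAX(salary) FROM employees WHERE salary < (SELECT MAX(salary) FROM employees)

Result:
MAX(salary)
-----------
163292     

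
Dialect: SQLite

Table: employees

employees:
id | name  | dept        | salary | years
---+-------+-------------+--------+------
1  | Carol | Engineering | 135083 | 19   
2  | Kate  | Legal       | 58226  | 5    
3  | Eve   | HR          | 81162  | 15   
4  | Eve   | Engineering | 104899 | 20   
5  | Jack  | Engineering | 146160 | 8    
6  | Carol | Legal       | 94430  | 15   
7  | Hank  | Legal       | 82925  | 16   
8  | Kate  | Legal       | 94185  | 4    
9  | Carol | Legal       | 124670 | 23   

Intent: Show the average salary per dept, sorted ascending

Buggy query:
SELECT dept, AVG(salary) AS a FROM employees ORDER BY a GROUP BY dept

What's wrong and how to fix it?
Bug: ORDER BY appears before GROUP BY; SQL clause order requires GROUP BY first

Fix: Move ORDER BY to the end, after GROUP BY

Corrected query:
SELECT dept, AVG(salary) AS a FROM employees GROUP BY dept ORDER BY a

Result:
dept        | a      
------------+--------
HR          | 81162  
Legal       | 90887.2
Engineering | 128714 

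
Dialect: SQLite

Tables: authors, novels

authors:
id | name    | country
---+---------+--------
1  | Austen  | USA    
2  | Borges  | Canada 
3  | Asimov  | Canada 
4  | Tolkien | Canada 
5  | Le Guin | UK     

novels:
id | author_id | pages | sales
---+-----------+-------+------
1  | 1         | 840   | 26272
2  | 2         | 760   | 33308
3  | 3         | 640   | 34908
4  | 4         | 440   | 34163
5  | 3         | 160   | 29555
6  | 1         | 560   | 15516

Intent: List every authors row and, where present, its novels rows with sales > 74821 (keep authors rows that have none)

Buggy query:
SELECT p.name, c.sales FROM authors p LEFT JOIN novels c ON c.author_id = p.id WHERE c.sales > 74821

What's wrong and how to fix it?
Bug: Filtering c.sales in WHERE discards the NULL rows produced by LEFT JOIN, turning it into an inner join

Fix: Put 'c.sales > 74821' in the JOIN's ON clause instead of WHERE

Corrected query:
SELECT p.name, c.sales FROM authors p LEFT JOIN novels c ON c.author_id = p.id AND c.sales > 74821

Result:
name    | sales
--------+------
Austen  | NULL 
Borges  | NULL 
Asimov  | NULL 
Tolkien | NULL 
Le Guin | NULL 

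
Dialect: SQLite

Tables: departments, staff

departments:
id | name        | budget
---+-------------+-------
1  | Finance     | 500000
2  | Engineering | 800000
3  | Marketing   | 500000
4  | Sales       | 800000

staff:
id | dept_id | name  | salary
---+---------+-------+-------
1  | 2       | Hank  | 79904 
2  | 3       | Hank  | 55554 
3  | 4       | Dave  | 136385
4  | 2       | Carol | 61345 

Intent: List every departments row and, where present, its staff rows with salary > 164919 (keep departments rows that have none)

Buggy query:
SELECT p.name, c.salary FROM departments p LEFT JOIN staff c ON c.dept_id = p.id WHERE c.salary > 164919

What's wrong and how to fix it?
Bug: A WHERE condition on the right-hand table after LEFT JOIN drops unmatched parents

Fix: Put 'c.salary > 164919' in the JOIN's ON clause instead of WHERE

Corrected query:
SELECT p.name, c.salary FROM departments p LEFT JOIN staff c ON c.dept_id = p.id AND c.salary > 164919

Result:
name        | salary
------------+-------
Finance     | NULL  
Engineering | NULL  
Marketing   | NULL  
Sales       | NULL  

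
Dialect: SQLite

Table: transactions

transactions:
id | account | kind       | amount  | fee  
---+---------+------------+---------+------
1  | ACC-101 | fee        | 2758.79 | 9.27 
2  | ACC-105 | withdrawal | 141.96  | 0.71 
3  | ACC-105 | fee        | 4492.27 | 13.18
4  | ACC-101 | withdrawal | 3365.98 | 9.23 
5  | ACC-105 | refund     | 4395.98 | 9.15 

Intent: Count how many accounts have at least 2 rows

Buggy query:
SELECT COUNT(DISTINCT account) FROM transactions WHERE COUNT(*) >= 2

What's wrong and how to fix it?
Bug: WHERE filters individual rows, not groups, so a group-level COUNT is invalid there

Fix: Use a subquery that GROUPs and filters with HAVING, then count its rows

Corrected query:
SELECT COUNT(*) FROM (SELECT account FROM transactions GROUP BY account HAVING COUNT(*) >= 2)

Result:
COUNT(*)
--------
2       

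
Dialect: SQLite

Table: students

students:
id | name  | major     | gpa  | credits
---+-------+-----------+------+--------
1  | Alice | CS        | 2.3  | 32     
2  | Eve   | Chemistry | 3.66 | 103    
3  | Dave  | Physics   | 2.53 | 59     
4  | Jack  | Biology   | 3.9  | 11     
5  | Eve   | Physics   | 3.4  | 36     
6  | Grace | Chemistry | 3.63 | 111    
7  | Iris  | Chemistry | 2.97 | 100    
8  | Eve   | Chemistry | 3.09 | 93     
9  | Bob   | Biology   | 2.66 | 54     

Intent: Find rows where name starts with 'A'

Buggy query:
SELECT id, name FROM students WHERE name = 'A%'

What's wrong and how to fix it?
Bug: Wildcards only work with LIKE; '=' treats '%' as a literal character

Fix: Use LIKE for wildcard pattern matching

Corrected query:
SELECT id, name FROM students WHERE name LIKE 'A%'

Result:
id | name 
---+------
1  | Alice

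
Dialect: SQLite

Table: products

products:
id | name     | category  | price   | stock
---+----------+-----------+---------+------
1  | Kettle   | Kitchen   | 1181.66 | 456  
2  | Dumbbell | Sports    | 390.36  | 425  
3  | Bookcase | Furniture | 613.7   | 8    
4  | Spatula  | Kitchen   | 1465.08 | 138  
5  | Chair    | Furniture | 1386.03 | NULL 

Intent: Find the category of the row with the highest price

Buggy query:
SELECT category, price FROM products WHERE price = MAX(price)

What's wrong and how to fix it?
Bug: WHERE is evaluated per row; an aggregate over the whole table isn't defined there

Fix: Wrap MAX in a scalar subquery so WHERE compares against a single value

Corrected query:
SELECT category, price FROM products WHERE price = (SELECT MAX(price) FROM products)

Result:
category | price  
---------+--------
Kitchen  | 1465.08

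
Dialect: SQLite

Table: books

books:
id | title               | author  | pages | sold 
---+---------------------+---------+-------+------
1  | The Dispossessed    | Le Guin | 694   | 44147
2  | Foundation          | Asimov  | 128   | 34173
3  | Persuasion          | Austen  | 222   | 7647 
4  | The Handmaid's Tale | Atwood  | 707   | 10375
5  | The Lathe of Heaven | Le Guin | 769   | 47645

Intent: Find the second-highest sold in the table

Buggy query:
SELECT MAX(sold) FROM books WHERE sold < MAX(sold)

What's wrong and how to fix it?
Bug: The inner MAX is an aggregate inside WHERE, which is not allowed

Fix: Compute the overall MAX in a subquery, then take MAX of rows below it

Corrected query:
SELECT MAX(sold) FROM books WHERE sold < (SELECT MAX(sold) FROM books)

Result:
MAX(sold)
---------
44147    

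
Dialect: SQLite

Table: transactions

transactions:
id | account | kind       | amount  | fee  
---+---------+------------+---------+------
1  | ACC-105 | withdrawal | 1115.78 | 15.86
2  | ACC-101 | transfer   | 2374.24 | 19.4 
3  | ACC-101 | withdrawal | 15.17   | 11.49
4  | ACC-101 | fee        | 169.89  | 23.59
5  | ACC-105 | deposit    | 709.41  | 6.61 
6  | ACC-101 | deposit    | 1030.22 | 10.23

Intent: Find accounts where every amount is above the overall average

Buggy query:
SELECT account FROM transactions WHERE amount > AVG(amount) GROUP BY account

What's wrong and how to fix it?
Bug: WHERE evaluates per row before aggregation, so AVG() is unavailable

Fix: Use a subquery for AVG and a HAVING MIN(...) filter so the condition holds for every row in the group

Corrected query:
SELECT account FROM transactions GROUP BY account HAVING MIN(amount) > (SELECT AVG(amount) FROM transactions)

Result:
(no rows)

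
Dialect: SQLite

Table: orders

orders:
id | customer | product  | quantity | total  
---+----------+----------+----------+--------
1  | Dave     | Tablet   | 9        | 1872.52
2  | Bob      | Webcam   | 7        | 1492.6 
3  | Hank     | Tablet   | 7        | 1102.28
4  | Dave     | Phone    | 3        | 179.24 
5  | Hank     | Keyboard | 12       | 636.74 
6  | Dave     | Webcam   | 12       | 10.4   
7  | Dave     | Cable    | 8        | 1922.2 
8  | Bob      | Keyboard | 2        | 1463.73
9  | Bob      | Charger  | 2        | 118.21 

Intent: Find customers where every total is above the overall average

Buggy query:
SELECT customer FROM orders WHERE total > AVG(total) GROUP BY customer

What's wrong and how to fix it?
Bug: AVG() is an aggregate; it can't sit directly in WHERE

Fix: Compute the overall average in a scalar subquery and compare each group's MIN against it in HAVING

Corrected query:
SELECT customer FROM orders GROUP BY customer HAVING MIN(total) > (SELECT AVG(total) FROM orders)

Result:
(no rows)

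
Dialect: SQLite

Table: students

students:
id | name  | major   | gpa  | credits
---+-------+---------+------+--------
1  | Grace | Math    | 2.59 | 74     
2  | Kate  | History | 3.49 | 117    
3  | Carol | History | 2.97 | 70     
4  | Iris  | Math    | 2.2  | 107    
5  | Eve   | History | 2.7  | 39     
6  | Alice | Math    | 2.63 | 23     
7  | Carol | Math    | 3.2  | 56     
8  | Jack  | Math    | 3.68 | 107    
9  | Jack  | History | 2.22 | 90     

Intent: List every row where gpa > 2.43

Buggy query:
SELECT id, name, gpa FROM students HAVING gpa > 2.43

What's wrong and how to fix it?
Bug: This is a non-aggregate query (no GROUP BY, no aggregates), so in SQLite the HAVING clause is invalid here; a row-level condition belongs in WHERE

Fix: Replace HAVING with WHERE since the condition applies to individual rows

Corrected query:
SELECT id, name, gpa FROM students WHERE gpa > 2.43

Result:
id | name  | gpa 
---+-------+-----
1  | Grace | 2.59
2  | Kate  | 3.49
3  | Carol | 2.97
5  | Eve   | 2.7 
6  | Alice | 2.63
7  | Carol | 3.2 
8  | Jack  | 3.68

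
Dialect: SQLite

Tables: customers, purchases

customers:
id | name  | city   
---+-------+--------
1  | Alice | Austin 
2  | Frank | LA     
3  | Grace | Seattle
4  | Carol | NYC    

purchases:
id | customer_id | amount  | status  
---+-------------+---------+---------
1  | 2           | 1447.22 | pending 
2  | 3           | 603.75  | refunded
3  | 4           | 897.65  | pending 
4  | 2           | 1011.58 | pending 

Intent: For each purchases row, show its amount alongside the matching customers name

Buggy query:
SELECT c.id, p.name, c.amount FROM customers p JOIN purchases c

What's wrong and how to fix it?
Bug: JOIN with no ON clause produces a cartesian product; every purchases row pairs with every customers row

Fix: Specify the join condition linking the foreign key to the parent id

Corrected query:
SELECT c.id, p.name, c.amount FROM customers p JOIN purchases c ON c.customer_id = p.id

Result:
id | name  | amount 
---+-------+--------
1  | Frank | 1447.22
2  | Grace | 603.75 
3  | Carol | 897.65 
4  | Frank | 1011.58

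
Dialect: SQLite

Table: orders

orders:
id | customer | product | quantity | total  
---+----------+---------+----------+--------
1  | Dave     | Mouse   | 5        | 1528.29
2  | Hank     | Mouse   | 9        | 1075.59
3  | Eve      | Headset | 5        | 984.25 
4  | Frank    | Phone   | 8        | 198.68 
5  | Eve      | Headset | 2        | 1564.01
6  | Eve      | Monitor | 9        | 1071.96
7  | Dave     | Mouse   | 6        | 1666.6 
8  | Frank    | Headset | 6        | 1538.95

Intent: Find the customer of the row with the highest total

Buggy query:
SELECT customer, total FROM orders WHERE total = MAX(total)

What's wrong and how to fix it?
Bug: MAX(total) is an aggregate and cannot be used directly in WHERE

Fix: Use a subquery: WHERE total = (SELECT MAX(total) FROM orders)

Corrected query:
SELECT customer, total FROM orders WHERE total = (SELECT MAX(total) FROM orders)

Result:
customer | total 
---------+-------
Dave     | 1666.6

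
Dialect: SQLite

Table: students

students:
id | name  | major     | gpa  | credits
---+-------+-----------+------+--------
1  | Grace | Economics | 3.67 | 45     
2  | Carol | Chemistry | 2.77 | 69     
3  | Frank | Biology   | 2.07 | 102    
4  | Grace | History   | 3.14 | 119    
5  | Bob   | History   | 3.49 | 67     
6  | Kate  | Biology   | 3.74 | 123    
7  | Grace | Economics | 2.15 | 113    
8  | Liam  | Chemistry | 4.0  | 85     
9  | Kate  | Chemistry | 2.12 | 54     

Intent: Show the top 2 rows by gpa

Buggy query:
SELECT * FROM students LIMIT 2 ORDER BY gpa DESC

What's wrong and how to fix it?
Bug: LIMIT must come after ORDER BY

Fix: Swap the clauses: ORDER BY first, then LIMIT

Corrected query:
SELECT * FROM students ORDER BY gpa DESC LIMIT 2

Result:
id | name | major     | gpa  | credits
---+------+-----------+------+--------
8  | Liam | Chemistry | 4    | 85     
6  | Kate | Biology   | 3.74 | 123    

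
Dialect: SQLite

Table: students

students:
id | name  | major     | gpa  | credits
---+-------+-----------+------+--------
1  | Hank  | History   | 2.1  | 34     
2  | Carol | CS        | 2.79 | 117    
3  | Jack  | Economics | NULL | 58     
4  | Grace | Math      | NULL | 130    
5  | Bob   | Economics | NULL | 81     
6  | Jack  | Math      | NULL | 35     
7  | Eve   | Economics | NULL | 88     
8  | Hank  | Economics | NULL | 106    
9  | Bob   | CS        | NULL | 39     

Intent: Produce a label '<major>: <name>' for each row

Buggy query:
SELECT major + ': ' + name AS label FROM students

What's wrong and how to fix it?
Bug: SQLite uses || for string concatenation; + coerces text to numbers (yielding 0)

Fix: Replace + with || to concatenate text

Corrected query:
SELECT major || ': ' || name AS label FROM students

Result:
label          
---------------
History: Hank  
CS: Carol      
Economics: Jack
Math: Grace    
Economics: Bob 
Math: Jack     
Economics: Eve 
Economics: Hank
CS: Bob        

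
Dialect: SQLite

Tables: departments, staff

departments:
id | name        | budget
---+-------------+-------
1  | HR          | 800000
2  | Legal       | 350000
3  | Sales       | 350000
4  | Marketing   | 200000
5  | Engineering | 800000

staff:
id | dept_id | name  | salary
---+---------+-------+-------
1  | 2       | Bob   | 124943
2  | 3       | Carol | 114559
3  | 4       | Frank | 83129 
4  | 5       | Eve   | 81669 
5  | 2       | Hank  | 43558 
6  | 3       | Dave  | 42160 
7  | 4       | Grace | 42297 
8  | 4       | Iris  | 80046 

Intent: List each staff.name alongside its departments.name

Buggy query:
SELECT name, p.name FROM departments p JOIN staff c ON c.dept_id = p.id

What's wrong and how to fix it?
Bug: Both tables have a 'name' column; the unqualified reference is ambiguous

Fix: Qualify the column with its table alias (c.name)

Corrected query:
SELECT c.name, p.name FROM departments p JOIN staff c ON c.dept_id = p.id

Result:
name  | name       
------+------------
Bob   | Legal      
Carol | Sales      
Frank | Marketing  
Eve   | Engineering
Hank  | Legal      
Dave  | Sales      
Grace | Marketing  
Iris  | Marketing  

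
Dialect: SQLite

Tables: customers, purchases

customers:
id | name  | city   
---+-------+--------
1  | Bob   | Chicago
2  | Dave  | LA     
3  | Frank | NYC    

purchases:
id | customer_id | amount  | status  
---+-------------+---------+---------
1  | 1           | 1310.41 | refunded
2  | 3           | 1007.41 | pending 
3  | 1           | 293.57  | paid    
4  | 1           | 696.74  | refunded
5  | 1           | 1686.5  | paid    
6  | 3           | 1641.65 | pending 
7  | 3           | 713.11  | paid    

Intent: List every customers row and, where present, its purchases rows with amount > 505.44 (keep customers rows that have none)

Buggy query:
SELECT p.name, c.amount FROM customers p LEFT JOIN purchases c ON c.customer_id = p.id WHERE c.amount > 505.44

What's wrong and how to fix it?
Bug: Filtering c.amount in WHERE discards the NULL rows produced by LEFT JOIN, turning it into an inner join

Fix: Put 'c.amount > 505.44' in the JOIN's ON clause instead of WHERE

Corrected query:
SELECT p.name, c.amount FROM customers p LEFT JOIN purchases c ON c.customer_id = p.id AND c.amount > 505.44

Result:
name  | amount 
------+--------
Bob   | 696.74 
Bob   | 1310.41
Bob   | 1686.5 
Dave  | NULL   
Frank | 713.11 
Frank | 1007.41
Frank | 1641.65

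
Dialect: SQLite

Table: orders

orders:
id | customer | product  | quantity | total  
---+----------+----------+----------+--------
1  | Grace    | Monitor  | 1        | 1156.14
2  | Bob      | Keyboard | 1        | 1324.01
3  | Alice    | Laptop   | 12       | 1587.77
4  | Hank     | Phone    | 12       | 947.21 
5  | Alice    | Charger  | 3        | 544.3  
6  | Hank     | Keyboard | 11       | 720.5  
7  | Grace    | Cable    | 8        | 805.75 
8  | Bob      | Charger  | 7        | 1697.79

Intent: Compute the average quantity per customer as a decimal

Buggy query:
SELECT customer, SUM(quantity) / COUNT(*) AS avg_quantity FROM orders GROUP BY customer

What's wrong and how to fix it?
Bug: SUM(quantity) and COUNT(*) are both integers; the division truncates the fractional part

Fix: Cast one side to REAL so the division keeps the fractional part

Corrected query:
SELECT customer, SUM(quantity) * 1.0 / COUNT(*) AS avg_quantity FROM orders GROUP BY customer

Result:
customer | avg_quantity
---------+-------------
Alice    | 7.5         
Bob      | 4           
Grace    | 4.5         
Hank     | 11.5        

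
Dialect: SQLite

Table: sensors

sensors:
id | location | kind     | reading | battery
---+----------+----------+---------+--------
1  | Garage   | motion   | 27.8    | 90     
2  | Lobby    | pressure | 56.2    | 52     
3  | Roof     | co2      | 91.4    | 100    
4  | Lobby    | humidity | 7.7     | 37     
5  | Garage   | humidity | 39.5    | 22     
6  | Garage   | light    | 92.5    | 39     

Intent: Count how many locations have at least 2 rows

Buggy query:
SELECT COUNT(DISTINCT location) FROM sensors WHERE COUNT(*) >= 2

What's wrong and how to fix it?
Bug: WHERE filters individual rows, not groups, so a group-level COUNT is invalid there

Fix: Group first with HAVING COUNT(*) >= 2, then COUNT the resulting groups

Corrected query:
SELECT COUNT(*) FROM (SELECT location FROM sensors GROUP BY location HAVING COUNT(*) >= 2)

Result:
COUNT(*)
--------
2       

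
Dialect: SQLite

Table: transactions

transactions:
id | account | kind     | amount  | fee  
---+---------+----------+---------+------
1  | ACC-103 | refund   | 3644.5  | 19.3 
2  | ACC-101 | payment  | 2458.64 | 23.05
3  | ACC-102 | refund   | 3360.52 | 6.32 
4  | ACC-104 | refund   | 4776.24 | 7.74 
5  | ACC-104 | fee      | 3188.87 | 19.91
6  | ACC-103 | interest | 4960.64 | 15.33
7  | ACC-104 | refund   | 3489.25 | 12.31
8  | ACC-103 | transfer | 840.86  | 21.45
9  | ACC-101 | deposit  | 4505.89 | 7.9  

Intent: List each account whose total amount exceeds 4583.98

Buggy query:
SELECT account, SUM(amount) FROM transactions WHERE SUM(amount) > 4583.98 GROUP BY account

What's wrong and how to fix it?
Bug: SUM(amount) is an aggregate, but WHERE filters rows before aggregation

Fix: Use HAVING (which filters groups after aggregation) instead of WHERE

Corrected query:
SELECT account, SUM(amount) FROM transactions GROUP BY account HAVING SUM(amount) > 4583.98

Result:
account | SUM(amount)
--------+------------
ACC-101 | 6964.53    
ACC-103 | 9446       
ACC-104 | 11454.36   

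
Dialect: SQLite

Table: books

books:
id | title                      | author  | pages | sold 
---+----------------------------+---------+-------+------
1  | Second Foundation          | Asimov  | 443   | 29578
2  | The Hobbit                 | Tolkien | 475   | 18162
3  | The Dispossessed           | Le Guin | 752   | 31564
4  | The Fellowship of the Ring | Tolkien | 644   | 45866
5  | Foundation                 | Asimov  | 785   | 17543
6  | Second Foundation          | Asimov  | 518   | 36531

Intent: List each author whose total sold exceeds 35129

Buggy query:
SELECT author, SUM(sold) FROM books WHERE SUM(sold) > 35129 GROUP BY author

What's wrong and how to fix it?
Bug: Aggregate functions cannot appear in a WHERE clause

Fix: Move the aggregate condition to a HAVING clause

Corrected query:
SELECT author, SUM(sold) FROM books GROUP BY author HAVING SUM(sold) > 35129

Result:
author  | SUM(sold)
--------+----------
Asimov  | 83652    
Tolkien | 64028    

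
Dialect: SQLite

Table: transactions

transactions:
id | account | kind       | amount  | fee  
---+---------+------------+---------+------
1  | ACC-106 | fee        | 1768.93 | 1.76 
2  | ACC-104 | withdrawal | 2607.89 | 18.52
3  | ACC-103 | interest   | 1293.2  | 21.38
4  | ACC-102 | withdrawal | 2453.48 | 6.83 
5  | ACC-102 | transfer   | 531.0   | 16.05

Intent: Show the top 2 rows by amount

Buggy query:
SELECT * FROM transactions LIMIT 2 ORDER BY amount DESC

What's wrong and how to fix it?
Bug: LIMIT must come after ORDER BY

Fix: Swap the clauses: ORDER BY first, then LIMIT

Corrected query:
SELECT * FROM transactions ORDER BY amount DESC LIMIT 2

Result:
id | account | kind       | amount  | fee  
---+---------+------------+---------+------
2  | ACC-104 | withdrawal | 2607.89 | 18.52
4  | ACC-102 | withdrawal | 2453.48 | 6.83 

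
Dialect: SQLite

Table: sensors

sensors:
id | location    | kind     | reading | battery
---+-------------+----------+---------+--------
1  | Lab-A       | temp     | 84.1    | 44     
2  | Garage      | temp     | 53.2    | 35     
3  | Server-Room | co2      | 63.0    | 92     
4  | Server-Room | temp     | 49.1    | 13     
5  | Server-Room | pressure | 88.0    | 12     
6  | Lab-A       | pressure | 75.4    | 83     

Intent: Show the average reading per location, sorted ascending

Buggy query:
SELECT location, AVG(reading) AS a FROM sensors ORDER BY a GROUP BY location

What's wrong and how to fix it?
Bug: GROUP BY must precede ORDER BY

Fix: Move ORDER BY to the end, after GROUP BY

Corrected query:
SELECT location, AVG(reading) AS a FROM sensors GROUP BY location ORDER BY a

Result:
location    | a    
------------+------
Garage      | 53.2 
Server-Room | 66.7 
Lab-A       | 79.75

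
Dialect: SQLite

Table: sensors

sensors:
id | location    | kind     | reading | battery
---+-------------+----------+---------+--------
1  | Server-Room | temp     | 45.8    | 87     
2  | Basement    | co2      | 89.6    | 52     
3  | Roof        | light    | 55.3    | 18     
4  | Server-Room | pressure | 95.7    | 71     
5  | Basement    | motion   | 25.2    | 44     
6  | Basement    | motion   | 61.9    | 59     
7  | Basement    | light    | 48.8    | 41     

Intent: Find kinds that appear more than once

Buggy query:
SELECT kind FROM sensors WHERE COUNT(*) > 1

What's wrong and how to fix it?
Bug: WHERE can't reference COUNT(*); aggregates are computed after WHERE

Fix: GROUP BY kind, then filter groups with HAVING COUNT(*) > 1

Corrected query:
SELECT kind FROM sensors GROUP BY kind HAVING COUNT(*) > 1

Result:
kind  
------
light 
motion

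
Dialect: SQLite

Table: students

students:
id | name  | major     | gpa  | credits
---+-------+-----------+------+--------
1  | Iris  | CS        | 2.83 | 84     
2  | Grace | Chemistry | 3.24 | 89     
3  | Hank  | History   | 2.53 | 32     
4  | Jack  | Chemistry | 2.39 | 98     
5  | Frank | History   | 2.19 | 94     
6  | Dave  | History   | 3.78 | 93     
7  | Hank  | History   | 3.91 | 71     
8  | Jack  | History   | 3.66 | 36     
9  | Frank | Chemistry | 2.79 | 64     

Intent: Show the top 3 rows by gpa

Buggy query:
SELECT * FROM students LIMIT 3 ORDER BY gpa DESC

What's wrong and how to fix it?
Bug: ORDER BY cannot follow LIMIT; LIMIT is the final clause

Fix: Swap the clauses: ORDER BY first, then LIMIT

Corrected query:
SELECT * FROM students ORDER BY gpa DESC LIMIT 3

Result:
id | name | major   | gpa  | credits
---+------+---------+------+--------
7  | Hank | History | 3.91 | 71     
6  | Dave | History | 3.78 | 93     
8  | Jack | History | 3.66 | 36     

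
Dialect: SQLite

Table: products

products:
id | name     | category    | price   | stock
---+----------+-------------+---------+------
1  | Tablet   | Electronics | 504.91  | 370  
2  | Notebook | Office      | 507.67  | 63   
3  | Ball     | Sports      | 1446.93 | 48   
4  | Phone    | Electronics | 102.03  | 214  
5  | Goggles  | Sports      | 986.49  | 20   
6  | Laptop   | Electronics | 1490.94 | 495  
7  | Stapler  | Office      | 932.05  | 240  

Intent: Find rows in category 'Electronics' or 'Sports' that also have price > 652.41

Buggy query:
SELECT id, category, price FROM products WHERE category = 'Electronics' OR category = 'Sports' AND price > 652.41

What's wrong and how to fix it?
Bug: AND binds tighter than OR, so this parses as category = 'Electronics' OR (category = 'Sports' AND price > 652.41)

Fix: Add parentheses around the OR so the AND applies to both alternatives

Corrected query:
SELECT id, category, price FROM products WHERE (category = 'Electronics' OR category = 'Sports') AND price > 652.41

Result:
id | category    | price  
---+-------------+--------
3  | Sports      | 1446.93
5  | Sports      | 986.49 
6  | Electronics | 1490.94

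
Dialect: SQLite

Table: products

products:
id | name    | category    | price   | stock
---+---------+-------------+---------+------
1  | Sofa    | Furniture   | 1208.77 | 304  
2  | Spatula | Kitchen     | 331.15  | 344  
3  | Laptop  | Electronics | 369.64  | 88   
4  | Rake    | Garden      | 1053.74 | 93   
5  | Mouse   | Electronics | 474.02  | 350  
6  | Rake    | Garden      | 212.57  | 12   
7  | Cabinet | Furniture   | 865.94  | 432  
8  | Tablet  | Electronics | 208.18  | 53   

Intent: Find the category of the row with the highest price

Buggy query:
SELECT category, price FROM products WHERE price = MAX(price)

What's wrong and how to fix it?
Bug: MAX(price) is an aggregate and cannot be used directly in WHERE

Fix: Wrap MAX in a scalar subquery so WHERE compares against a single value

Corrected query:
SELECT category, price FROM products WHERE price = (SELECT MAX(price) FROM products)

Result:
category  | price  
----------+--------
Furniture | 1208.77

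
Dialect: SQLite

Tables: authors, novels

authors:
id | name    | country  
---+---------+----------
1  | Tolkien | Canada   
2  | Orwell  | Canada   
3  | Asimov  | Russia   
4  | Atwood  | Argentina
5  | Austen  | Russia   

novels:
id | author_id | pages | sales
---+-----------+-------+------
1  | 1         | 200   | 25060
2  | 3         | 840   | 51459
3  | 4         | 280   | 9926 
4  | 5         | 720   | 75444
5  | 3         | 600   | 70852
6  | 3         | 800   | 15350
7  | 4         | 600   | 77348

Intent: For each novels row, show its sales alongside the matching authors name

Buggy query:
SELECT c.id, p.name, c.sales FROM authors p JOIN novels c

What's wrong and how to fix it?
Bug: Missing join condition: each novels row is matched to all authors rows instead of just its own

Fix: Specify the join condition linking the foreign key to the parent id

Corrected query:
SELECT c.id, p.name, c.sales FROM authors p JOIN novels c ON c.author_id = p.id

Result:
id | name    | sales
---+---------+------
1  | Tolkien | 25060
2  | Asimov  | 51459
3  | Atwood  | 9926 
4  | Austen  | 75444
5  | Asimov  | 70852
6  | Asimov  | 15350
7  | Atwood  | 77348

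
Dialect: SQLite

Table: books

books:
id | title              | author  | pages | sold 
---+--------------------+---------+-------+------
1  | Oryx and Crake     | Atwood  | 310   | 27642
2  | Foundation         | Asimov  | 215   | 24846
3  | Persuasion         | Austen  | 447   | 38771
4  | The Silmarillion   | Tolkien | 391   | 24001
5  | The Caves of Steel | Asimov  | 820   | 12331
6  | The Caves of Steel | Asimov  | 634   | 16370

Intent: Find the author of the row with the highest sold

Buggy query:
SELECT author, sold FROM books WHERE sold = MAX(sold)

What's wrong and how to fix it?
Bug: MAX(sold) is an aggregate and cannot be used directly in WHERE

Fix: Use a subquery: WHERE sold = (SELECT MAX(sold) FROM books)

Corrected query:
SELECT author, sold FROM books WHERE sold = (SELECT MAX(sold) FROM books)

Result:
author | sold 
-------+------
Austen | 38771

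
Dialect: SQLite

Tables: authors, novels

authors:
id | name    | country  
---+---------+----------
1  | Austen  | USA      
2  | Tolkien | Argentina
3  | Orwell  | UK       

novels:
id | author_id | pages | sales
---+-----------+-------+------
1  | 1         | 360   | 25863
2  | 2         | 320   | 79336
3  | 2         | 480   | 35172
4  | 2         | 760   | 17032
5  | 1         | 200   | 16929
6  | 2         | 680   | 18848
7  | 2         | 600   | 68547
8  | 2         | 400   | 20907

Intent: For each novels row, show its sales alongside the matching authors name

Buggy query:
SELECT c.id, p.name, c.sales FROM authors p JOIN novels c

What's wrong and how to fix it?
Bug: Missing join condition: each novels row is matched to all authors rows instead of just its own

Fix: Add ON c.author_id = p.id to the JOIN

Corrected query:
SELECT c.id, p.name, c.sales FROM authors p JOIN novels c ON c.author_id = p.id

Result:
id | name    | sales
---+---------+------
1  | Austen  | 25863
2  | Tolkien | 79336
3  | Tolkien | 35172
4  | Tolkien | 17032
5  | Austen  | 16929
6  | Tolkien | 18848
7  | Tolkien | 68547
8  | Tolkien | 20907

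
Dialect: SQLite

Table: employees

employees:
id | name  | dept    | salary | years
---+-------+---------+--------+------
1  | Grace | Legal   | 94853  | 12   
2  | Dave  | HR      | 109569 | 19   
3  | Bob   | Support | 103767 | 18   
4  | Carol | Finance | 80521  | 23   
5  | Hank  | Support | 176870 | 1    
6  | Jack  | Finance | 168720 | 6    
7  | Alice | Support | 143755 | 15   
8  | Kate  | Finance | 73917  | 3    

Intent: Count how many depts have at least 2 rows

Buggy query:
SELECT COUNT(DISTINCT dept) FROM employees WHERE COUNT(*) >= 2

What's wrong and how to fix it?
Bug: COUNT(*) cannot appear in WHERE; the per-group count doesn't exist yet

Fix: Group first with HAVING COUNT(*) >= 2, then COUNT the resulting groups

Corrected query:
SELECT COUNT(*) FROM (SELECT dept FROM employees GROUP BY dept HAVING COUNT(*) >= 2)

Result:
COUNT(*)
--------
2       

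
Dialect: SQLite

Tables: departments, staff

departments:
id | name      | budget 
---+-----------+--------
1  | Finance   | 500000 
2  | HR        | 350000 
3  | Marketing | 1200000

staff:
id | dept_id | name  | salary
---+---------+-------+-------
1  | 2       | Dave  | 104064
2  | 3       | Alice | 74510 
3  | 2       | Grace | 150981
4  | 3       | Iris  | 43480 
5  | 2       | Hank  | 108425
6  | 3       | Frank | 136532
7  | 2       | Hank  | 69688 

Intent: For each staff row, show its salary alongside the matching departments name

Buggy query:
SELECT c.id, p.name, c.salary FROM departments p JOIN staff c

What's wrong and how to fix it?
Bug: JOIN with no ON clause produces a cartesian product; every staff row pairs with every departments row

Fix: Add ON c.dept_id = p.id to the JOIN

Corrected query:
SELECT c.id, p.name, c.salary FROM departments p JOIN staff c ON c.dept_id = p.id

Result:
id | name      | salary
---+-----------+-------
1  | HR        | 104064
2  | Marketing | 74510 
3  | HR        | 150981
4  | Marketing | 43480 
5  | HR        | 108425
6  | Marketing | 136532
7  | HR        | 69688 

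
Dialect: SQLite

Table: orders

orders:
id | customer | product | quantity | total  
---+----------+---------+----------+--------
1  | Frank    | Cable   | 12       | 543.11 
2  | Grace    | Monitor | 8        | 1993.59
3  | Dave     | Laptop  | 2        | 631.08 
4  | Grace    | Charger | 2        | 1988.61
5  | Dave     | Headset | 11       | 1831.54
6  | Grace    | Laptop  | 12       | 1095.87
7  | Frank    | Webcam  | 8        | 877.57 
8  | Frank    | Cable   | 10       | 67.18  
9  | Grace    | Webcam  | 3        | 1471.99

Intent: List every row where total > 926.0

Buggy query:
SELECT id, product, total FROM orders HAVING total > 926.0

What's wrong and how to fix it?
Bug: HAVING filters the output of aggregation, but this query has no GROUP BY and no aggregate functions, so SQLite rejects it (HAVING clause on a non-aggregate query); the condition here is per row

Fix: Use WHERE for row-level filtering

Corrected query:
SELECT id, product, total FROM orders WHERE total > 926.0

Result:
id | product | total  
---+---------+--------
2  | Monitor | 1993.59
4  | Charger | 1988.61
5  | Headset | 1831.54
6  | Laptop  | 1095.87
9  | Webcam  | 1471.99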